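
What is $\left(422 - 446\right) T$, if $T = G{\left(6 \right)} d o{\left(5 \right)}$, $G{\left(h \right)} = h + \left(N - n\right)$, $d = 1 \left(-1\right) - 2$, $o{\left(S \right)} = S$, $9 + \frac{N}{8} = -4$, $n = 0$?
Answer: $-35280$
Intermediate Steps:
$N = -104$ ($N = -72 + 8 \left(-4\right) = -72 - 32 = -104$)
$d = -3$ ($d = -1 - 2 = -3$)
$G{\left(h \right)} = -104 + h$ ($G{\left(h \right)} = h - 104 = -104 + h$)
$T = 1470$ ($T = \left(-104 + 6\right) \left(-3\right) 5 = \left(-98\right) \left(-3\right) 5 = 294 \cdot 5 = 1470$)
$\left(422 - 446\right) T = \left(422 - 446\right) 1470 = \left(-24\right) 1470 = -35280$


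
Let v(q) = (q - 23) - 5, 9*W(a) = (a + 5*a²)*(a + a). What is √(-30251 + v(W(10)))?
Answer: I*√262311/3 ≈ 170.72*I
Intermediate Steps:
W(a) = 2*a*(a + 5*a²)/9 (W(a) = ((a + 5*a²)*(a + a))/9 = ((a + 5*a²)*(2*a))/9 = (2*a*(a + 5*a²))/9 = 2*a*(a + 5*a²)/9)
v(q) = -28 + q (v(q) = (-23 + q) - 5 = -28 + q)
√(-30251 + v(W(10))) = √(-30251 + (-28 + (2/9)*10²*(1 + 5*10))) = √(-30251 + (-28 + (2/9)*100*(1 + 50))) = √(-30251 + (-28 + (2/9)*100*51)) = √(-30251 + (-28 + 3400/3)) = √(-30251 + 3316/3) = √(-87437/3) = I*√262311/3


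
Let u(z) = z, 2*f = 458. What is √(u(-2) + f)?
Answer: √227 ≈ 15.067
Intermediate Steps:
f = 229 (f = (½)*458 = 229)
√(u(-2) + f) = √(-2 + 229) = √227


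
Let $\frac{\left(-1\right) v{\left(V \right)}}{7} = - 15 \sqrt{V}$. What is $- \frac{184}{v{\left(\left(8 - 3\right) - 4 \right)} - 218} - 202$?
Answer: $- \frac{22642}{113} \approx -200.37$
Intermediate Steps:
$v{\left(V \right)} = 105 \sqrt{V}$ ($v{\left(V \right)} = - 7 \left(- 15 \sqrt{V}\right) = 105 \sqrt{V}$)
$- \frac{184}{v{\left(\left(8 - 3\right) - 4 \right)} - 218} - 202 = - \frac{184}{105 \sqrt{\left(8 - 3\right) - 4} - 218} - 202 = - \frac{184}{105 \sqrt{5 - 4} - 218} - 202 = - \frac{184}{105 \sqrt{1} - 218} - 202 = - \frac{184}{105 \cdot 1 - 218} - 202 = - \frac{184}{105 - 218} - 202 = - \frac{184}{-113} - 202 = \left(-184\right) \left(- \frac{1}{113}\right) - 202 = \frac{184}{113} - 202 = - \frac{22642}{113}$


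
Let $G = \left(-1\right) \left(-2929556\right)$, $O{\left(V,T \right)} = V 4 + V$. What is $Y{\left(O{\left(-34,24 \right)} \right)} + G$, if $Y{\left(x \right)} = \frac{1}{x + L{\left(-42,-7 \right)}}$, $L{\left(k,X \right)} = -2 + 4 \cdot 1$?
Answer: $\frac{492165407}{168} \approx 2.9296 \cdot 10^{6}$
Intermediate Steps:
$L{\left(k,X \right)} = 2$ ($L{\left(k,X \right)} = -2 + 4 = 2$)
$O{\left(V,T \right)} = 5 V$ ($O{\left(V,T \right)} = 4 V + V = 5 V$)
$Y{\left(x \right)} = \frac{1}{2 + x}$ ($Y{\left(x \right)} = \frac{1}{x + 2} = \frac{1}{2 + x}$)
$G = 2929556$
$Y{\left(O{\left(-34,24 \right)} \right)} + G = \frac{1}{2 + 5 \left(-34\right)} + 2929556 = \frac{1}{2 - 170} + 2929556 = \frac{1}{-168} + 2929556 = - \frac{1}{168} + 2929556 = \frac{492165407}{168}$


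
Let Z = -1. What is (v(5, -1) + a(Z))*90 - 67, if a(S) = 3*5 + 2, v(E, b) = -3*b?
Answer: 1733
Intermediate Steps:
a(S) = 17 (a(S) = 15 + 2 = 17)
(v(5, -1) + a(Z))*90 - 67 = (-3*(-1) + 17)*90 - 67 = (3 + 17)*90 - 67 = 20*90 - 67 = 1800 - 67 = 1733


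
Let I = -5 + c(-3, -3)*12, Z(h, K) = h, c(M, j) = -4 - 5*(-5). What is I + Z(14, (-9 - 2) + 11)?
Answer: 261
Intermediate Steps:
c(M, j) = 21 (c(M, j) = -4 + 25 = 21)
I = 247 (I = -5 + 21*12 = -5 + 252 = 247)
I + Z(14, (-9 - 2) + 11) = 247 + 14 = 261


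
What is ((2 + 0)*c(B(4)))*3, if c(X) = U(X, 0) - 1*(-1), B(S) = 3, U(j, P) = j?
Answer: 24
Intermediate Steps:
c(X) = 1 + X (c(X) = X - 1*(-1) = X + 1 = 1 + X)
((2 + 0)*c(B(4)))*3 = ((2 + 0)*(1 + 3))*3 = (2*4)*3 = 8*3 = 24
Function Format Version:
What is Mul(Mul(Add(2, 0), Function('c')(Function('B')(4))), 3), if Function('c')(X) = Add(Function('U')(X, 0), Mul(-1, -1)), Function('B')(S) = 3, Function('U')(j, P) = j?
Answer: 24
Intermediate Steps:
Function('c')(X) = Add(1, X) (Function('c')(X) = Add(X, Mul(-1, -1)) = Add(X, 1) = Add(1, X))
Mul(Mul(Add(2, 0), Function('c')(Function('B')(4))), 3) = Mul(Mul(Add(2, 0), Add(1, 3)), 3) = Mul(Mul(2, 4), 3) = Mul(8, 3) = 24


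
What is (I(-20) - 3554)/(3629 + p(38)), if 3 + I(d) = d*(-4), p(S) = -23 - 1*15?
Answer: -61/63 ≈ -0.96825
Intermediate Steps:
p(S) = -38 (p(S) = -23 - 15 = -38)
I(d) = -3 - 4*d (I(d) = -3 + d*(-4) = -3 - 4*d)
(I(-20) - 3554)/(3629 + p(38)) = ((-3 - 4*(-20)) - 3554)/(3629 - 38) = ((-3 + 80) - 3554)/3591 = (77 - 3554)*(1/3591) = -3477*1/3591 = -61/63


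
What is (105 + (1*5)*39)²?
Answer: 90000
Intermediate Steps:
(105 + (1*5)*39)² = (105 + 5*39)² = (105 + 195)² = 300² = 90000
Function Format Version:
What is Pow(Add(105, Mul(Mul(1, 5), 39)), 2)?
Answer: 90000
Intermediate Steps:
Pow(Add(105, Mul(Mul(1, 5), 39)), 2) = Pow(Add(105, Mul(5, 39)), 2) = Pow(Add(105, 195), 2) = Pow(300, 2) = 90000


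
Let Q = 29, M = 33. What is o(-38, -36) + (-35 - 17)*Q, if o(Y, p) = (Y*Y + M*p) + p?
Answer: -1288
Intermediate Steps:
o(Y, p) = Y² + 34*p (o(Y, p) = (Y*Y + 33*p) + p = (Y² + 33*p) + p = Y² + 34*p)
o(-38, -36) + (-35 - 17)*Q = ((-38)² + 34*(-36)) + (-35 - 17)*29 = (1444 - 1224) - 52*29 = 220 - 1508 = -1288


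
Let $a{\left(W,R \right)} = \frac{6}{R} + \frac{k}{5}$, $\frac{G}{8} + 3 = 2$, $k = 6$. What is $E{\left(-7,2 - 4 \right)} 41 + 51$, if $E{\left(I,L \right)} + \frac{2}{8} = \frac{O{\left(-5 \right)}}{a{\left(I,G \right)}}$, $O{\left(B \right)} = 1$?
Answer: $\frac{4747}{36} \approx 131.86$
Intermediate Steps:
$G = -8$ ($G = -24 + 8 \cdot 2 = -24 + 16 = -8$)
$a{\left(W,R \right)} = \frac{6}{5} + \frac{6}{R}$ ($a{\left(W,R \right)} = \frac{6}{R} + \frac{6}{5} = \frac{6}{5} + \frac{6}{R}$)
$E{\left(I,L \right)} = \frac{71}{36}$ ($E{\left(I,L \right)} = - \frac{1}{4} + 1 \frac{1}{\frac{6}{5} + \frac{6}{-8}} = - \frac{1}{4} + 1 \frac{1}{\frac{6}{5} + 6 \left(- \frac{1}{8}\right)} = - \frac{1}{4} + 1 \frac{1}{\frac{6}{5} - \frac{3}{4}} = - \frac{1}{4} + 1 \frac{1}{\frac{9}{20}} = - \frac{1}{4} + 1 \cdot \frac{20}{9} = - \frac{1}{4} + \frac{20}{9} = \frac{71}{36}$)
$E{\left(-7,2 - 4 \right)} 41 + 51 = \frac{71}{36} \cdot 41 + 51 = \frac{2911}{36} + 51 = \frac{4747}{36}$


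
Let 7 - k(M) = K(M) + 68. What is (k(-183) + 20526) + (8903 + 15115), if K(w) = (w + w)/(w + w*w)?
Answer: 4047954/91 ≈ 44483.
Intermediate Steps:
K(w) = 2*w/(w + w²) (K(w) = (2*w)/(w + w²) = 2*w/(w + w²))
k(M) = -61 - 2/(1 + M) (k(M) = 7 - (2/(1 + M) + 68) = 7 - (68 + 2/(1 + M)) = 7 + (-68 - 2/(1 + M)) = -61 - 2/(1 + M))
(k(-183) + 20526) + (8903 + 15115) = ((-63 - 61*(-183))/(1 - 183) + 20526) + (8903 + 15115) = ((-63 + 11163)/(-182) + 20526) + 24018 = (-1/182*11100 + 20526) + 24018 = (-5550/91 + 20526) + 24018 = 1862316/91 + 24018 = 4047954/91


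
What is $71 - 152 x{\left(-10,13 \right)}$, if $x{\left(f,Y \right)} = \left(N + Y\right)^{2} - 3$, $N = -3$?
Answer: $-14673$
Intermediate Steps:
$x{\left(f,Y \right)} = -3 + \left(-3 + Y\right)^{2}$ ($x{\left(f,Y \right)} = \left(-3 + Y\right)^{2} - 3 = -3 + \left(-3 + Y\right)^{2}$)
$71 - 152 x{\left(-10,13 \right)} = 71 - 152 \left(-3 + \left(-3 + 13\right)^{2}\right) = 71 - 152 \left(-3 + 10^{2}\right) = 71 - 152 \left(-3 + 100\right) = 71 - 14744 = -14673$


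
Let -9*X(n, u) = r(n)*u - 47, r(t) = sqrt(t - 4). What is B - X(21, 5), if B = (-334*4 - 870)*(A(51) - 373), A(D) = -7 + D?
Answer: 6531919/9 + 5*sqrt(17)/9 ≈ 7.2577e+5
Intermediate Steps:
r(t) = sqrt(-4 + t)
B = 725774 (B = (-334*4 - 870)*((-7 + 51) - 373) = (-1336 - 870)*(44 - 373) = -2206*(-329) = 725774)
X(n, u) = 47/9 - u*sqrt(-4 + n)/9 (X(n, u) = -(sqrt(-4 + n)*u - 47)/9 = -(u*sqrt(-4 + n) - 47)/9 = -(-47 + u*sqrt(-4 + n))/9 = 47/9 - u*sqrt(-4 + n)/9)
B - X(21, 5) = 725774 - (47/9 - 1/9*5*sqrt(-4 + 21)) = 725774 - (47/9 - 1/9*5*sqrt(17)) = 725774 - (47/9 - 5*sqrt(17)/9) = 725774 + (-47/9 + 5*sqrt(17)/9) = 6531919/9 + 5*sqrt(17)/9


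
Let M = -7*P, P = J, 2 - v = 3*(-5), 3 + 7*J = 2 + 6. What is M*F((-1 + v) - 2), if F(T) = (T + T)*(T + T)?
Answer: -3920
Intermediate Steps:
J = 5/7 (J = -3/7 + (2 + 6)/7 = -3/7 + (⅐)*8 = -3/7 + 8/7 = 5/7 ≈ 0.71429)
v = 17 (v = 2 - 3*(-5) = 2 - 1*(-15) = 2 + 15 = 17)
P = 5/7 ≈ 0.71429
M = -5 (M = -7*5/7 = -5)
F(T) = 4*T² (F(T) = (2*T)*(2*T) = 4*T²)
M*F((-1 + v) - 2) = -20*((-1 + 17) - 2)² = -20*(16 - 2)² = -20*14² = -20*196 = -5*784 = -3920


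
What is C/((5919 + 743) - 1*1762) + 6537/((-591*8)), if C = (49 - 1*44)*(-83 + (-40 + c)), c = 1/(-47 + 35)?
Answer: -499157/330960 ≈ -1.5082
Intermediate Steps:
c = -1/12 (c = 1/(-12) = -1/12 ≈ -0.083333)
C = -7385/12 (C = (49 - 1*44)*(-83 + (-40 - 1/12)) = (49 - 44)*(-83 - 481/12) = 5*(-1477/12) = -7385/12 ≈ -615.42)
C/((5919 + 743) - 1*1762) + 6537/((-591*8)) = -7385/(12*((5919 + 743) - 1*1762)) + 6537/((-591*8)) = -7385/(12*(6662 - 1762)) + 6537/(-4728) = -7385/12/4900 + 6537*(-1/4728) = -7385/12*1/4900 - 2179/1576 = -211/1680 - 2179/1576 = -499157/330960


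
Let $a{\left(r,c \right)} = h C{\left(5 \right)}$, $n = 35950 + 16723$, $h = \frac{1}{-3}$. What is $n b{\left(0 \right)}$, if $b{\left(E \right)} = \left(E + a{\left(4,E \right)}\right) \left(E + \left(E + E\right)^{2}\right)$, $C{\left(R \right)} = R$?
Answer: $0$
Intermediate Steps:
$h = - \frac{1}{3} \approx -0.33333$
$n = 52673$
$a{\left(r,c \right)} = - \frac{5}{3}$ ($a{\left(r,c \right)} = \left(- \frac{1}{3}\right) 5 = - \frac{5}{3}$)
$b{\left(E \right)} = \left(- \frac{5}{3} + E\right) \left(E + 4 E^{2}\right)$ ($b{\left(E \right)} = \left(E - \frac{5}{3}\right) \left(E + \left(E + E\right)^{2}\right) = \left(- \frac{5}{3} + E\right) \left(E + \left(2 E\right)^{2}\right) = \left(- \frac{5}{3} + E\right) \left(E + 4 E^{2}\right)$)
$n b{\left(0 \right)} = 52673 \cdot \frac{1}{3} \cdot 0 \left(-5 - 0 + 12 \cdot 0^{2}\right) = 52673 \cdot \frac{1}{3} \cdot 0 \left(-5 + 0 + 12 \cdot 0\right) = 52673 \cdot \frac{1}{3} \cdot 0 \left(-5 + 0 + 0\right) = 52673 \cdot \frac{1}{3} \cdot 0 \left(-5\right) = 52673 \cdot 0 = 0$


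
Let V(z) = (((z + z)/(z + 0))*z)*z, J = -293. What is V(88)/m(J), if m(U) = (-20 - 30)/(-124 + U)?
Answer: 3229248/25 ≈ 1.2917e+5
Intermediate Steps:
m(U) = -50/(-124 + U)
V(z) = 2*z² (V(z) = (((2*z)/z)*z)*z = (2*z)*z = 2*z²)
V(88)/m(J) = (2*88²)/((-50/(-124 - 293))) = (2*7744)/((-50/(-417))) = 15488/((-50*(-1/417))) = 15488/(50/417) = 15488*(417/50) = 3229248/25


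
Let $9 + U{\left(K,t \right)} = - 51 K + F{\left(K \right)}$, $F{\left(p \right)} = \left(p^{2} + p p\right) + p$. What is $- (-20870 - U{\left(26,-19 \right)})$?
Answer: $20913$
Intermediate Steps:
$F{\left(p \right)} = p + 2 p^{2}$ ($F{\left(p \right)} = \left(p^{2} + p^{2}\right) + p = 2 p^{2} + p = p + 2 p^{2}$)
$U{\left(K,t \right)} = -9 - 51 K + K \left(1 + 2 K\right)$ ($U{\left(K,t \right)} = -9 + \left(- 51 K + K \left(1 + 2 K\right)\right) = -9 - 51 K + K \left(1 + 2 K\right)$)
$- (-20870 - U{\left(26,-19 \right)}) = - (-20870 - \left(-9 - 1300 + 2 \cdot 26^{2}\right)) = - (-20870 - \left(-9 - 1300 + 2 \cdot 676\right)) = - (-20870 - \left(-9 - 1300 + 1352\right)) = - (-20870 - 43) = \left(-1\right) \left(-20913\right) = 20913$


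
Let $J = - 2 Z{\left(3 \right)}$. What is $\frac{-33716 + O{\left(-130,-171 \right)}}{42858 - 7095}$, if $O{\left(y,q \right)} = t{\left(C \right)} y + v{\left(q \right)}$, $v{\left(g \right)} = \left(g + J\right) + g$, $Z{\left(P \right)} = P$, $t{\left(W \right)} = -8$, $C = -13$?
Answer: $- \frac{11008}{11921} \approx -0.92341$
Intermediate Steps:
$J = -6$ ($J = \left(-2\right) 3 = -6$)
$v{\left(g \right)} = -6 + 2 g$ ($v{\left(g \right)} = \left(g - 6\right) + g = \left(-6 + g\right) + g = -6 + 2 g$)
$O{\left(y,q \right)} = -6 - 8 y + 2 q$ ($O{\left(y,q \right)} = - 8 y + \left(-6 + 2 q\right) = -6 - 8 y + 2 q$)
$\frac{-33716 + O{\left(-130,-171 \right)}}{42858 - 7095} = \frac{-33716 - -692}{42858 - 7095} = \frac{-33716 - -692}{35763} = \left(-33716 + 692\right) \frac{1}{35763} = \left(-33024\right) \frac{1}{35763} = - \frac{11008}{11921}$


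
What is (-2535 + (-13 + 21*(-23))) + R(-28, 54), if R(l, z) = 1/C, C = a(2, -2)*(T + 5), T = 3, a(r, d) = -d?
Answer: -48495/16 ≈ -3030.9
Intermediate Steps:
C = 16 (C = (-1*(-2))*(3 + 5) = 2*8 = 16)
R(l, z) = 1/16
(-2535 + (-13 + 21*(-23))) + R(-28, 54) = (-2535 + (-13 + 21*(-23))) + 1/16 = (-2535 + (-13 - 483)) + 1/16 = (-2535 - 496) + 1/16 = -3031 + 1/16 = -48495/16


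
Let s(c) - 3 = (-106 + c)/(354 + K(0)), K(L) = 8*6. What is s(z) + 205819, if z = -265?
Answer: 82740073/402 ≈ 2.0582e+5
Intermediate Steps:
K(L) = 48
s(c) = 550/201 + c/402 (s(c) = 3 + (-106 + c)/(354 + 48) = 3 + (-106 + c)/402 = 3 + (-106 + c)*(1/402) = 3 + (-53/201 + c/402) = 550/201 + c/402)
s(z) + 205819 = (550/201 + (1/402)*(-265)) + 205819 = (550/201 - 265/402) + 205819 = 835/402 + 205819 = 82740073/402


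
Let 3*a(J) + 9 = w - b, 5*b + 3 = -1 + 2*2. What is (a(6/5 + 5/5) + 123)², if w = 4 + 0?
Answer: 132496/9 ≈ 14722.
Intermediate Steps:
w = 4
b = 0 (b = -⅗ + (-1 + 2*2)/5 = -⅗ + (-1 + 4)/5 = -⅗ + (⅕)*3 = -⅗ + ⅗ = 0)
a(J) = -5/3 (a(J) = -3 + (4 - 1*0)/3 = -3 + (4 + 0)/3 = -3 + (⅓)*4 = -3 + 4/3 = -5/3)
(a(6/5 + 5/5) + 123)² = (-5/3 + 123)² = (364/3)² = 132496/9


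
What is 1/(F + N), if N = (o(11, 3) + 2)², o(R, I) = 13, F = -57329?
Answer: -1/57104 ≈ -1.7512e-5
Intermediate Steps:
N = 225 (N = (13 + 2)² = 15² = 225)
1/(F + N) = 1/(-57329 + 225) = 1/(-57104) = -1/57104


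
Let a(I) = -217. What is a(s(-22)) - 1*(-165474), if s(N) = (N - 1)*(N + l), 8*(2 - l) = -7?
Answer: 165257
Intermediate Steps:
l = 23/8 (l = 2 - ⅛*(-7) = 2 + 7/8 = 23/8 ≈ 2.8750)
s(N) = (-1 + N)*(23/8 + N) (s(N) = (N - 1)*(N + 23/8) = (-1 + N)*(23/8 + N))
a(s(-22)) - 1*(-165474) = -217 - 1*(-165474) = -217 + 165474 = 165257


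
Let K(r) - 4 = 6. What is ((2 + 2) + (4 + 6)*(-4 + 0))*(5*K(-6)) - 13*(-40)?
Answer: -1280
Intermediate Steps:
K(r) = 10 (K(r) = 4 + 6 = 10)
((2 + 2) + (4 + 6)*(-4 + 0))*(5*K(-6)) - 13*(-40) = ((2 + 2) + (4 + 6)*(-4 + 0))*(5*10) - 13*(-40) = (4 + 10*(-4))*50 - 1*(-520) = (4 - 40)*50 + 520 = -36*50 + 520 = -1800 + 520 = -1280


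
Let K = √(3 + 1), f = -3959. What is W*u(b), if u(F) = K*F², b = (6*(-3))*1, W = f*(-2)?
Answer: 5130864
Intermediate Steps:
K = 2 (K = √4 = 2)
W = 7918 (W = -3959*(-2) = 7918)
b = -18 (b = -18*1 = -18)
u(F) = 2*F²
W*u(b) = 7918*(2*(-18)²) = 7918*(2*324) = 7918*648 = 5130864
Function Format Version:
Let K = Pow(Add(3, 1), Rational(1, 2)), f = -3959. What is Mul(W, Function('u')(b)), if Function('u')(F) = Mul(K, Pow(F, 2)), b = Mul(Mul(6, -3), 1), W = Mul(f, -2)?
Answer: 5130864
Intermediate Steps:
K = 2 (K = Pow(4, Rational(1, 2)) = 2)
W = 7918 (W = Mul(-3959, -2) = 7918)
b = -18 (b = Mul(-18, 1) = -18)
Function('u')(F) = Mul(2, Pow(F, 2))
Mul(W, Function('u')(b)) = Mul(7918, Mul(2, Pow(-18, 2))) = Mul(7918, Mul(2, 324)) = Mul(7918, 648) = 5130864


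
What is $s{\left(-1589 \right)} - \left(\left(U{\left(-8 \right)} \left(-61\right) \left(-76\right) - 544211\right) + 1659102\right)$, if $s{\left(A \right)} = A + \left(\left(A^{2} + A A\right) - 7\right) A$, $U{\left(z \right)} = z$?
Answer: $-8025267207$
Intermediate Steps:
$s{\left(A \right)} = A + A \left(-7 + 2 A^{2}\right)$ ($s{\left(A \right)} = A + \left(\left(A^{2} + A^{2}\right) - 7\right) A = A + \left(2 A^{2} - 7\right) A = A + \left(-7 + 2 A^{2}\right) A = A + A \left(-7 + 2 A^{2}\right)$)
$s{\left(-1589 \right)} - \left(\left(U{\left(-8 \right)} \left(-61\right) \left(-76\right) - 544211\right) + 1659102\right) = 2 \left(-1589\right) \left(-3 + \left(-1589\right)^{2}\right) - \left(\left(\left(-8\right) \left(-61\right) \left(-76\right) - 544211\right) + 1659102\right) = 2 \left(-1589\right) \left(-3 + 2524921\right) - \left(\left(488 \left(-76\right) - 544211\right) + 1659102\right) = 2 \left(-1589\right) 2524918 - \left(\left(-37088 - 544211\right) + 1659102\right) = -8024189404 - \left(-581299 + 1659102\right) = -8024189404 - 1077803 = -8025267207$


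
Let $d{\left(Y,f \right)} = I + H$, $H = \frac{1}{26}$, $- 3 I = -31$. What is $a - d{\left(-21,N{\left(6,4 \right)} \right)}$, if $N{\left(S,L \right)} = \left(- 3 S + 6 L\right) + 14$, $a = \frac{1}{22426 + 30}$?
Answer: $- \frac{9083413}{875784} \approx -10.372$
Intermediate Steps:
$I = \frac{31}{3}$ ($I = \left(- \frac{1}{3}\right) \left(-31\right) = \frac{31}{3} \approx 10.333$)
$H = \frac{1}{26} \approx 0.038462$
$a = \frac{1}{22456} \approx 4.4532 \cdot 10^{-5}$
$N{\left(S,L \right)} = 14 - 3 S + 6 L$
$d{\left(Y,f \right)} = \frac{809}{78}$ ($d{\left(Y,f \right)} = \frac{31}{3} + \frac{1}{26} = \frac{809}{78}$)
$a - d{\left(-21,N{\left(6,4 \right)} \right)} = \frac{1}{22456} - \frac{809}{78} = - \frac{9083413}{875784}$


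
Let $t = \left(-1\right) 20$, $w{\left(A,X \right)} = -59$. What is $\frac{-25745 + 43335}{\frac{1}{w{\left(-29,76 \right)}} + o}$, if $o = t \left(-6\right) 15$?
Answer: $\frac{1037810}{106199} \approx 9.7723$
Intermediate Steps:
$t = -20$
$o = 1800$ ($o = \left(-20\right) \left(-6\right) 15 = 120 \cdot 15 = 1800$)
$\frac{-25745 + 43335}{\frac{1}{w{\left(-29,76 \right)}} + o} = \frac{-25745 + 43335}{\frac{1}{-59} + 1800} = \frac{17590}{- \frac{1}{59} + 1800} = \frac{17590}{\frac{106199}{59}} = 17590 \cdot \frac{59}{106199} = \frac{1037810}{106199}$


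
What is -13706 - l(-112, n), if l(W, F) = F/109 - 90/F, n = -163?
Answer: -243497743/17767 ≈ -13705.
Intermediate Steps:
l(W, F) = -90/F + F/109 (l(W, F) = F*(1/109) - 90/F = F/109 - 90/F = -90/F + F/109)
-13706 - l(-112, n) = -13706 - (-90/(-163) + (1/109)*(-163)) = -13706 - (-90*(-1/163) - 163/109) = -13706 - (90/163 - 163/109) = -13706 - 1*(-16759/17767) = -13706 + 16759/17767 = -243497743/17767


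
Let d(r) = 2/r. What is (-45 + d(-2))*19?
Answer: -874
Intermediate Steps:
(-45 + d(-2))*19 = (-45 + 2/(-2))*19 = (-45 + 2*(-½))*19 = (-45 - 1)*19 = -46*19 = -874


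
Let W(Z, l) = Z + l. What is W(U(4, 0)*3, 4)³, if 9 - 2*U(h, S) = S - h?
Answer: 103823/8 ≈ 12978.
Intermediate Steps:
U(h, S) = 9/2 + h/2 - S/2 (U(h, S) = 9/2 - (S - h)/2 = 9/2 + (h/2 - S/2) = 9/2 + h/2 - S/2)
W(U(4, 0)*3, 4)³ = ((9/2 + (½)*4 - ½*0)*3 + 4)³ = ((9/2 + 2 + 0)*3 + 4)³ = ((13/2)*3 + 4)³ = (39/2 + 4)³ = (47/2)³ = 103823/8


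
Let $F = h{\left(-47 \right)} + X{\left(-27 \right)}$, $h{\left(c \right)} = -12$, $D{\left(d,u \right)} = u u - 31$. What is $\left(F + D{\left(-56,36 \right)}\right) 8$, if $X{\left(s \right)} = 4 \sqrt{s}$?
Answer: $10024 + 96 i \sqrt{3} \approx 10024.0 + 166.28 i$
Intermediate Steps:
$D{\left(d,u \right)} = -31 + u^{2}$ ($D{\left(d,u \right)} = u^{2} - 31 = -31 + u^{2}$)
$F = -12 + 12 i \sqrt{3}$ ($F = -12 + 4 \sqrt{-27} = -12 + 4 \cdot 3 i \sqrt{3} = -12 + 12 i \sqrt{3} \approx -12.0 + 20.785 i$)
$\left(F + D{\left(-56,36 \right)}\right) 8 = \left(\left(-12 + 12 i \sqrt{3}\right) - \left(31 - 36^{2}\right)\right) 8 = \left(\left(-12 + 12 i \sqrt{3}\right) + \left(-31 + 1296\right)\right) 8 = \left(\left(-12 + 12 i \sqrt{3}\right) + 1265\right) 8 = \left(1253 + 12 i \sqrt{3}\right) 8 = 10024 + 96 i \sqrt{3}$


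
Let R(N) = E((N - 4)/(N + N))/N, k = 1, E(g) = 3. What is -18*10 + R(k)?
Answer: -177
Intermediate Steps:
R(N) = 3/N
-18*10 + R(k) = -18*10 + 3/1 = -180 + 3*1 = -180 + 3 = -177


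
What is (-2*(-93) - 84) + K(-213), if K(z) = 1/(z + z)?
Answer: 43451/426 ≈ 102.00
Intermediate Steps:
K(z) = 1/(2*z)
(-2*(-93) - 84) + K(-213) = (-2*(-93) - 84) + (½)/(-213) = (186 - 84) + (½)*(-1/213) = 102 - 1/426 = 43451/426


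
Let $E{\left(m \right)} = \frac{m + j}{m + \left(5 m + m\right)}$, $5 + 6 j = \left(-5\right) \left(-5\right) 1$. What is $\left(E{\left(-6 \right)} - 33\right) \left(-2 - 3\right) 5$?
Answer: $\frac{51875}{63} \approx 823.41$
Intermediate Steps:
$j = \frac{10}{3}$ ($j = - \frac{5}{6} + \frac{\left(-5\right) \left(-5\right) 1}{6} = - \frac{5}{6} + \frac{25 \cdot 1}{6} = - \frac{5}{6} + \frac{1}{6} \cdot 25 = - \frac{5}{6} + \frac{25}{6} = \frac{10}{3} \approx 3.3333$)
$E{\left(m \right)} = \frac{\frac{10}{3} + m}{7 m}$ ($E{\left(m \right)} = \frac{m + \frac{10}{3}}{m + \left(5 m + m\right)} = \frac{\frac{10}{3} + m}{m + 6 m} = \frac{\frac{10}{3} + m}{7 m}$)
$\left(E{\left(-6 \right)} - 33\right) \left(-2 - 3\right) 5 = \left(\frac{10 + 3 \left(-6\right)}{21 \left(-6\right)} - 33\right) \left(-2 - 3\right) 5 = \left(\frac{1}{21} \left(- \frac{1}{6}\right) \left(10 - 18\right) - 33\right) \left(\left(-5\right) 5\right) = \left(\frac{1}{21} \left(- \frac{1}{6}\right) \left(-8\right) - 33\right) \left(-25\right) = \left(\frac{4}{63} - 33\right) \left(-25\right) = \left(- \frac{2075}{63}\right) \left(-25\right) = \frac{51875}{63}$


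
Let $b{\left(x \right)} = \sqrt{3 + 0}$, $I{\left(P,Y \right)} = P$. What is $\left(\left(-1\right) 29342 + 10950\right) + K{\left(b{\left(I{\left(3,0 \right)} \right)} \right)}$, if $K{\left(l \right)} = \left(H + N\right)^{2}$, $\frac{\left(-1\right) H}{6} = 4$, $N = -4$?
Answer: $-17608$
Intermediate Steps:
$H = -24$ ($H = \left(-6\right) 4 = -24$)
$b{\left(x \right)} = \sqrt{3}$
$K{\left(l \right)} = 784$ ($K{\left(l \right)} = \left(-24 - 4\right)^{2} = \left(-28\right)^{2} = 784$)
$\left(\left(-1\right) 29342 + 10950\right) + K{\left(b{\left(I{\left(3,0 \right)} \right)} \right)} = \left(\left(-1\right) 29342 + 10950\right) + 784 = \left(-29342 + 10950\right) + 784 = -18392 + 784 = -17608$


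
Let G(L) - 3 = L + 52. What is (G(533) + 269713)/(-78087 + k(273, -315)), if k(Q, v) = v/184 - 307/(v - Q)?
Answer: -7311101448/2112129359 ≈ -3.4615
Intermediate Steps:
k(Q, v) = -307/(v - Q) + v/184 (k(Q, v) = v*(1/184) - 307/(v - Q) = v/184 - 307/(v - Q) = -307/(v - Q) + v/184)
G(L) = 55 + L (G(L) = 3 + (L + 52) = 3 + (52 + L) = 55 + L)
(G(533) + 269713)/(-78087 + k(273, -315)) = ((55 + 533) + 269713)/(-78087 + (56488 - 1*(-315)² + 273*(-315))/(184*(273 - 1*(-315)))) = (588 + 269713)/(-78087 + (56488 - 1*99225 - 85995)/(184*(273 + 315))) = 270301/(-78087 + (1/184)*(56488 - 99225 - 85995)/588) = 270301/(-78087 + (1/184)*(1/588)*(-128732)) = 270301/(-78087 - 32183/27048) = 270301/(-2112129359/27048) = 270301*(-27048/2112129359) = -7311101448/2112129359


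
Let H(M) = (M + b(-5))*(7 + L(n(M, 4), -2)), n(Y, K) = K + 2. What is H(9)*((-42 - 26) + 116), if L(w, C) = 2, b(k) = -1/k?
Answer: 19872/5 ≈ 3974.4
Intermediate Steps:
n(Y, K) = 2 + K
H(M) = 9/5 + 9*M (H(M) = (M - 1/(-5))*(7 + 2) = (M - 1*(-1/5))*9 = (M + 1/5)*9 = (1/5 + M)*9 = 9/5 + 9*M)
H(9)*((-42 - 26) + 116) = (9/5 + 9*9)*((-42 - 26) + 116) = (9/5 + 81)*(-68 + 116) = (414/5)*48 = 19872/5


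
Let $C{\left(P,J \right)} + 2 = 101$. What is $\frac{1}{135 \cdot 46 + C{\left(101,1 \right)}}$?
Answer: $\frac{1}{6309} \approx 0.0001585$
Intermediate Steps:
$C{\left(P,J \right)} = 99$ ($C{\left(P,J \right)} = -2 + 101 = 99$)
$\frac{1}{135 \cdot 46 + C{\left(101,1 \right)}} = \frac{1}{135 \cdot 46 + 99} = \frac{1}{6210 + 99} = \frac{1}{6309}$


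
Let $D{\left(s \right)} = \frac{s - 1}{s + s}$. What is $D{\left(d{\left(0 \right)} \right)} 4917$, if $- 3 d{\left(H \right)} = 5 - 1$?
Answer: $\frac{34419}{8} \approx 4302.4$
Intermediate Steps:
$d{\left(H \right)} = - \frac{4}{3}$ ($d{\left(H \right)} = - \frac{5 - 1}{3} = \left(- \frac{1}{3}\right) 4 = - \frac{4}{3}$)
$D{\left(s \right)} = \frac{-1 + s}{2 s}$
$D{\left(d{\left(0 \right)} \right)} 4917 = \frac{-1 - \frac{4}{3}}{2 \left(- \frac{4}{3}\right)} 4917 = \frac{1}{2} \left(- \frac{3}{4}\right) \left(- \frac{7}{3}\right) 4917 = \frac{7}{8} \cdot 4917 = \frac{34419}{8}$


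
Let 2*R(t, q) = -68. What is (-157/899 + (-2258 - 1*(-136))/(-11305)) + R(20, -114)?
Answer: -345415837/10163195 ≈ -33.987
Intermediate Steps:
R(t, q) = -34 (R(t, q) = (½)*(-68) = -34)
(-157/899 + (-2258 - 1*(-136))/(-11305)) + R(20, -114) = (-157/899 + (-2258 - 1*(-136))/(-11305)) - 34 = (-157*1/899 + (-2258 + 136)*(-1/11305)) - 34 = (-157/899 - 2122*(-1/11305)) - 34 = (-157/899 + 2122/11305) - 34 = 132793/10163195 - 34 = -345415837/10163195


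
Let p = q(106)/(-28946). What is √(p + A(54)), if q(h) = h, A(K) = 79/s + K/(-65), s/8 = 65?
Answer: I*√9664327948210/3762980 ≈ 0.82614*I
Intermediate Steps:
s = 520 (s = 8*65 = 520)
A(K) = 79/520 - K/65 (A(K) = 79/520 + K/(-65) = 79*(1/520) + K*(-1/65) = 79/520 - K/65)
p = -53/14473 (p = 106/(-28946) = 106*(-1/28946) = -53/14473 ≈ -0.0036620)
√(p + A(54)) = √(-53/14473 + (79/520 - 1/65*54)) = √(-53/14473 + (79/520 - 54/65)) = √(-53/14473 - 353/520) = √(-5136529/7525960) = I*√9664327948210/3762980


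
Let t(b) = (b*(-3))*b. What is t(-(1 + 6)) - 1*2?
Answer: -149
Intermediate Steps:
t(b) = -3*b**2 (t(b) = (-3*b)*b = -3*b**2)
t(-(1 + 6)) - 1*2 = -3*(1 + 6)**2 - 1*2 = -3*(-1*7)**2 - 2 = -3*(-7)**2 - 2 = -3*49 - 2 = -147 - 2 = -149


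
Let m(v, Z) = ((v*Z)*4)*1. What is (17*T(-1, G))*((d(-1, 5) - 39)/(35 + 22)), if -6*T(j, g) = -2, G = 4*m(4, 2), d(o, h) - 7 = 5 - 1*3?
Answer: -170/57 ≈ -2.9825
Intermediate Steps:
m(v, Z) = 4*Z*v (m(v, Z) = ((Z*v)*4)*1 = (4*Z*v)*1 = 4*Z*v)
d(o, h) = 9 (d(o, h) = 7 + (5 - 1*3) = 7 + (5 - 3) = 7 + 2 = 9)
G = 128 (G = 4*(4*2*4) = 4*32 = 128)
T(j, g) = 1/3 (T(j, g) = -1/6*(-2) = 1/3)
(17*T(-1, G))*((d(-1, 5) - 39)/(35 + 22)) = (17*(1/3))*((9 - 39)/(35 + 22)) = 17*(-30/57)/3 = 17*(-30*1/57)/3 = (17/3)*(-10/19) = -170/57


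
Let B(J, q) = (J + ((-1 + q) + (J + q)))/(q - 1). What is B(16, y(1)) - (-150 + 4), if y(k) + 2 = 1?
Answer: 263/2 ≈ 131.50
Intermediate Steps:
y(k) = -1 (y(k) = -2 + 1 = -1)
B(J, q) = (-1 + 2*J + 2*q)/(-1 + q) (B(J, q) = (J + (-1 + J + 2*q))/(-1 + q) = (-1 + 2*J + 2*q)/(-1 + q))
B(16, y(1)) - (-150 + 4) = (-1 + 2*16 + 2*(-1))/(-1 - 1) - (-150 + 4) = (-1 + 32 - 2)/(-2) - 1*(-146) = -1/2*29 + 146 = -29/2 + 146 = 263/2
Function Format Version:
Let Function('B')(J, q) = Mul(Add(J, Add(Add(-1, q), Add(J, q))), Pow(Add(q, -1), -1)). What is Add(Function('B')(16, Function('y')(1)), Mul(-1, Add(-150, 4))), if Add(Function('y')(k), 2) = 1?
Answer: Rational(263, 2) ≈ 131.50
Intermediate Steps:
Function('y')(k) = -1 (Function('y')(k) = Add(-2, 1) = -1)
Function('B')(J, q) = Mul(Pow(Add(-1, q), -1), Add(-1, Mul(2, J), Mul(2, q))) (Function('B')(J, q) = Mul(Add(J, Add(-1, J, Mul(2, q))), Pow(Add(-1, q), -1)) = Mul(Add(-1, Mul(2, J), Mul(2, q)), Pow(Add(-1, q), -1)) = Mul(Pow(Add(-1, q), -1), Add(-1, Mul(2, J), Mul(2, q))))
Add(Function('B')(16, Function('y')(1)), Mul(-1, Add(-150, 4))) = Add(Mul(Pow(Add(-1, -1), -1), Add(-1, Mul(2, 16), Mul(2, -1))), Mul(-1, Add(-150, 4))) = Add(Mul(Pow(-2, -1), Add(-1, 32, -2)), Mul(-1, -146)) = Add(Mul(Rational(-1, 2), 29), 146) = Add(Rational(-29, 2), 146) = Rational(263, 2)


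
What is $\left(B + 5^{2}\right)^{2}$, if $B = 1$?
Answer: $676$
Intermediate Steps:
$\left(B + 5^{2}\right)^{2} = \left(1 + 5^{2}\right)^{2} = \left(1 + 25\right)^{2} = 26^{2} = 676$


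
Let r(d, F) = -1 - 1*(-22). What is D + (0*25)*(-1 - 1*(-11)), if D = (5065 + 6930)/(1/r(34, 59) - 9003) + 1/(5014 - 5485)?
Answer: -118831607/89048202 ≈ -1.3345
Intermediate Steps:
r(d, F) = 21 (r(d, F) = -1 + 22 = 21)
D = -118831607/89048202 (D = (5065 + 6930)/(1/21 - 9003) + 1/(5014 - 5485) = 11995/(1/21 - 9003) + 1/(-471) = 11995/(-189062/21) - 1/471 = 11995*(-21/189062) - 1/471 = -251895/189062 - 1/471 = -118831607/89048202 ≈ -1.3345)
D + (0*25)*(-1 - 1*(-11)) = -118831607/89048202 + (0*25)*(-1 - 1*(-11)) = -118831607/89048202 + 0*(-1 + 11) = -118831607/89048202 + 0*10 = -118831607/89048202 + 0 = -118831607/89048202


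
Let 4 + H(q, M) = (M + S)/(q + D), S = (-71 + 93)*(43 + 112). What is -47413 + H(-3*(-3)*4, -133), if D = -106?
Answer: -3322467/70 ≈ -47464.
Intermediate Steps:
S = 3410 (S = 22*155 = 3410)
H(q, M) = -4 + (3410 + M)/(-106 + q) (H(q, M) = -4 + (M + 3410)/(q - 106) = -4 + (3410 + M)/(-106 + q))
-47413 + H(-3*(-3)*4, -133) = -47413 + (3834 - 133 - 4*(-3*(-3))*4)/(-106 - 3*(-3)*4) = -47413 + (3834 - 133 - 36*4)/(-106 + 9*4) = -47413 + (3834 - 133 - 4*36)/(-106 + 36) = -47413 + (3834 - 133 - 144)/(-70) = -47413 - 1/70*3557 = -47413 - 3557/70 = -3322467/70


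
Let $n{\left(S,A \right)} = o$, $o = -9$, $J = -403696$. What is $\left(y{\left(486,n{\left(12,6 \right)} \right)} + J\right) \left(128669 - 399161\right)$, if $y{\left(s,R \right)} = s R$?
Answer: $110379670440$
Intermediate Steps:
$n{\left(S,A \right)} = -9$
$y{\left(s,R \right)} = R s$
$\left(y{\left(486,n{\left(12,6 \right)} \right)} + J\right) \left(128669 - 399161\right) = \left(\left(-9\right) 486 - 403696\right) \left(128669 - 399161\right) = \left(-4374 - 403696\right) \left(-270492\right) = \left(-408070\right) \left(-270492\right) = 110379670440$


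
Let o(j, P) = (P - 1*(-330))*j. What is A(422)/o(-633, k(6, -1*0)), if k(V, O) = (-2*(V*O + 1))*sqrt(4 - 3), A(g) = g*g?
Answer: -211/246 ≈ -0.85772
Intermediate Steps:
A(g) = g**2
k(V, O) = -2 - 2*O*V (k(V, O) = (-2*(O*V + 1))*sqrt(1) = -2*(1 + O*V)*1 = (-2 - 2*O*V)*1 = -2 - 2*O*V)
o(j, P) = j*(330 + P) (o(j, P) = (P + 330)*j = (330 + P)*j = j*(330 + P))
A(422)/o(-633, k(6, -1*0)) = 422**2/((-633*(330 + (-2 - 2*(-1*0)*6)))) = 178084/((-633*(330 + (-2 - 2*0*6)))) = 178084/((-633*(330 + (-2 + 0)))) = 178084/((-633*(330 - 2))) = 178084/((-633*328)) = 178084/(-207624) = 178084*(-1/207624) = -211/246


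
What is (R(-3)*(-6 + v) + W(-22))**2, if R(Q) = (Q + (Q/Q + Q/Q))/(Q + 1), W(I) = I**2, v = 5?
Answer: 935089/4 ≈ 2.3377e+5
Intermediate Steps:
R(Q) = (2 + Q)/(1 + Q) (R(Q) = (Q + (1 + 1))/(1 + Q) = (Q + 2)/(1 + Q) = (2 + Q)/(1 + Q))
(R(-3)*(-6 + v) + W(-22))**2 = (((2 - 3)/(1 - 3))*(-6 + 5) + (-22)**2)**2 = ((-1/(-2))*(-1) + 484)**2 = (-1/2*(-1)*(-1) + 484)**2 = ((1/2)*(-1) + 484)**2 = (-1/2 + 484)**2 = (967/2)**2 = 935089/4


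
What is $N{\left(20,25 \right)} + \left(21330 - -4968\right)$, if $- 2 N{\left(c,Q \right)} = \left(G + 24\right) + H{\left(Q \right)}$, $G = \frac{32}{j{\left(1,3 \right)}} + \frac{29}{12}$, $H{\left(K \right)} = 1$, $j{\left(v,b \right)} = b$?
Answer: $\frac{630695}{24} \approx 26279.0$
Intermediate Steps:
$G = \frac{157}{12}$ ($G = \frac{32}{3} + \frac{29}{12} = \frac{157}{12} \approx 13.083$)
$N{\left(c,Q \right)} = - \frac{457}{24}$ ($N{\left(c,Q \right)} = - \frac{\left(\frac{157}{12} + 24\right) + 1}{2} = - \frac{\frac{445}{12} + 1}{2} = \left(- \frac{1}{2}\right) \frac{457}{12} = - \frac{457}{24}$)
$N{\left(20,25 \right)} + \left(21330 - -4968\right) = - \frac{457}{24} + \left(21330 - -4968\right) = - \frac{457}{24} + \left(21330 + 4968\right) = - \frac{457}{24} + 26298 = \frac{630695}{24}$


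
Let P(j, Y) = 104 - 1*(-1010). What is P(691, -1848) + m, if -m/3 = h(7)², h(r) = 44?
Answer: -4694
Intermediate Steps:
P(j, Y) = 1114 (P(j, Y) = 104 + 1010 = 1114)
m = -5808 (m = -3*44² = -3*1936 = -5808)
P(691, -1848) + m = 1114 - 5808 = -4694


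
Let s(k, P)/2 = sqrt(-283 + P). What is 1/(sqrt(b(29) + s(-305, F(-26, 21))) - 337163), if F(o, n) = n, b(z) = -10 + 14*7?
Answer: 1/(-337163 + sqrt(2)*sqrt(44 + I*sqrt(262))) ≈ -2.966e-6 - 2.0e-11*I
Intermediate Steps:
b(z) = 88 (b(z) = -10 + 98 = 88)
s(k, P) = 2*sqrt(-283 + P)
1/(sqrt(b(29) + s(-305, F(-26, 21))) - 337163) = 1/(sqrt(88 + 2*sqrt(-283 + 21)) - 337163) = 1/(sqrt(88 + 2*sqrt(-262)) - 337163) = 1/(sqrt(88 + 2*(I*sqrt(262))) - 337163) = 1/(sqrt(88 + 2*I*sqrt(262)) - 337163) = 1/(-337163 + sqrt(88 + 2*I*sqrt(262)))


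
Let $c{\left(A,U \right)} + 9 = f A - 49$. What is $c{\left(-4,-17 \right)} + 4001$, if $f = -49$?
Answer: $4139$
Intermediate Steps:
$c{\left(A,U \right)} = -58 - 49 A$ ($c{\left(A,U \right)} = -9 - \left(49 + 49 A\right) = -58 - 49 A$)
$c{\left(-4,-17 \right)} + 4001 = \left(-58 - -196\right) + 4001 = \left(-58 + 196\right) + 4001 = 138 + 4001 = 4139$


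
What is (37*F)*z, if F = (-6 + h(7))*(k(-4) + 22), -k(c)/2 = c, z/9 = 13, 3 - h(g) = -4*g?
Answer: 3246750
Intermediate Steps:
h(g) = 3 + 4*g (h(g) = 3 - (-4)*g = 3 + 4*g)
z = 117 (z = 9*13 = 117)
k(c) = -2*c
F = 750 (F = (-6 + (3 + 4*7))*(-2*(-4) + 22) = (-6 + (3 + 28))*(8 + 22) = (-6 + 31)*30 = 25*30 = 750)
(37*F)*z = (37*750)*117 = 27750*117 = 3246750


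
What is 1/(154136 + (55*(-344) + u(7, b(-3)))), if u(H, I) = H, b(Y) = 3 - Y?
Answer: 1/135223 ≈ 7.3952e-6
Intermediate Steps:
1/(154136 + (55*(-344) + u(7, b(-3)))) = 1/(154136 + (55*(-344) + 7)) = 1/(154136 + (-18920 + 7)) = 1/(154136 - 18913) = 1/135223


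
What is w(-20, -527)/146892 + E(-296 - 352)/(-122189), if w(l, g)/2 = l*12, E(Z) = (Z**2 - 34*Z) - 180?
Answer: -5412422756/1495715549 ≈ -3.6186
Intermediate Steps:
E(Z) = -180 + Z**2 - 34*Z
w(l, g) = 24*l (w(l, g) = 2*(l*12) = 2*(12*l) = 24*l)
w(-20, -527)/146892 + E(-296 - 352)/(-122189) = (24*(-20))/146892 + (-180 + (-296 - 352)**2 - 34*(-296 - 352))/(-122189) = -480*1/146892 + (-180 + (-648)**2 - 34*(-648))*(-1/122189) = -40/12241 + (-180 + 419904 + 22032)*(-1/122189) = -40/12241 + 441756*(-1/122189) = -40/12241 - 441756/122189 = -5412422756/1495715549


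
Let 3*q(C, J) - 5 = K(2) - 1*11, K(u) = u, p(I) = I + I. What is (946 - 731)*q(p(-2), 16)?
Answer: -860/3 ≈ -286.67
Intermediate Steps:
p(I) = 2*I
q(C, J) = -4/3 (q(C, J) = 5/3 + (2 - 1*11)/3 = 5/3 + (2 - 11)/3 = 5/3 + (⅓)*(-9) = 5/3 - 3 = -4/3)
(946 - 731)*q(p(-2), 16) = (946 - 731)*(-4/3) = 215*(-4/3) = -860/3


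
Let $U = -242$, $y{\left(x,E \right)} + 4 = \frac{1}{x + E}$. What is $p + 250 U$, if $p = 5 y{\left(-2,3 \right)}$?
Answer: $-60515$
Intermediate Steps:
$y{\left(x,E \right)} = -4 + \frac{1}{E + x}$ ($y{\left(x,E \right)} = -4 + \frac{1}{x + E} = -4 + \frac{1}{E + x}$)
$p = -15$ ($p = 5 \frac{1 - 12 - -8}{3 - 2} = 5 \frac{1 - 12 + 8}{1} = 5 \cdot 1 \left(-3\right) = 5 \left(-3\right) = -15$)
$p + 250 U = -15 + 250 \left(-242\right) = -15 - 60500 = -60515$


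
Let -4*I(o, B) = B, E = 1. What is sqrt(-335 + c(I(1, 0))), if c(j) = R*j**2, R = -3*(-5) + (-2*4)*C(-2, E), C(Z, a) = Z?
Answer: I*sqrt(335) ≈ 18.303*I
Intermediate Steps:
I(o, B) = -B/4
R = 31 (R = -3*(-5) - 2*4*(-2) = 15 - 8*(-2) = 15 + 16 = 31)
c(j) = 31*j**2
sqrt(-335 + c(I(1, 0))) = sqrt(-335 + 31*(-1/4*0)**2) = sqrt(-335 + 31*0**2) = sqrt(-335 + 31*0) = sqrt(-335 + 0) = sqrt(-335) = I*sqrt(335)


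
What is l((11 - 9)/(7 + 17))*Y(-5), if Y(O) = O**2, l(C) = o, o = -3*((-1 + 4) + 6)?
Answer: -675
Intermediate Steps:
o = -27 (o = -3*(3 + 6) = -3*9 = -27)
l(C) = -27
l((11 - 9)/(7 + 17))*Y(-5) = -27*(-5)**2 = -27*25 = -675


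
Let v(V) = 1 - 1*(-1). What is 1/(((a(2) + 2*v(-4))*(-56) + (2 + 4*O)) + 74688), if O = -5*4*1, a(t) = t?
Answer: 1/74274 ≈ 1.3464e-5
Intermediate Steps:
v(V) = 2 (v(V) = 1 + 1 = 2)
O = -20 (O = -20*1 = -20)
1/(((a(2) + 2*v(-4))*(-56) + (2 + 4*O)) + 74688) = 1/(((2 + 2*2)*(-56) + (2 + 4*(-20))) + 74688) = 1/(((2 + 4)*(-56) + (2 - 80)) + 74688) = 1/((6*(-56) - 78) + 74688) = 1/((-336 - 78) + 74688) = 1/(-414 + 74688) = 1/74274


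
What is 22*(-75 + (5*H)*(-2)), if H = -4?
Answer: -770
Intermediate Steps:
22*(-75 + (5*H)*(-2)) = 22*(-75 + (5*(-4))*(-2)) = 22*(-75 - 20*(-2)) = 22*(-75 + 40) = 22*(-35) = -770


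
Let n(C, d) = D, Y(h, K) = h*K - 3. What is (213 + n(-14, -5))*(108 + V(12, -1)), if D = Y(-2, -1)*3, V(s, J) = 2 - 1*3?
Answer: 22470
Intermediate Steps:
Y(h, K) = -3 + K*h (Y(h, K) = K*h - 3 = -3 + K*h)
V(s, J) = -1 (V(s, J) = 2 - 3 = -1)
D = -3 (D = (-3 - 1*(-2))*3 = (-3 + 2)*3 = -1*3 = -3)
n(C, d) = -3
(213 + n(-14, -5))*(108 + V(12, -1)) = (213 - 3)*(108 - 1) = 210*107 = 22470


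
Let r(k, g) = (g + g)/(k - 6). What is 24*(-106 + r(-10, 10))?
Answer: -2574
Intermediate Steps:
r(k, g) = 2*g/(-6 + k) (r(k, g) = (2*g)/(-6 + k) = 2*g/(-6 + k))
24*(-106 + r(-10, 10)) = 24*(-106 + 2*10/(-6 - 10)) = 24*(-106 + 2*10/(-16)) = 24*(-106 + 2*10*(-1/16)) = 24*(-106 - 5/4) = 24*(-429/4) = -2574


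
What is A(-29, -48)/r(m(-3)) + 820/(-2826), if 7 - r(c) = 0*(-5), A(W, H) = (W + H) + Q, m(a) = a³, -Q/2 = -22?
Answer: -49499/9891 ≈ -5.0044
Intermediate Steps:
Q = 44 (Q = -2*(-22) = 44)
A(W, H) = 44 + H + W (A(W, H) = (W + H) + 44 = (H + W) + 44 = 44 + H + W)
r(c) = 7 (r(c) = 7 - 0*(-5) = 7 - 1*0 = 7 + 0 = 7)
A(-29, -48)/r(m(-3)) + 820/(-2826) = (44 - 48 - 29)/7 + 820/(-2826) = -33*⅐ + 820*(-1/2826) = -33/7 - 410/1413 = -49499/9891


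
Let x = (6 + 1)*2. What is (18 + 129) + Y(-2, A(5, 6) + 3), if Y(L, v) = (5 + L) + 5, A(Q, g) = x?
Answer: 155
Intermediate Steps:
x = 14 (x = 7*2 = 14)
A(Q, g) = 14
Y(L, v) = 10 + L
(18 + 129) + Y(-2, A(5, 6) + 3) = (18 + 129) + (10 - 2) = 147 + 8 = 155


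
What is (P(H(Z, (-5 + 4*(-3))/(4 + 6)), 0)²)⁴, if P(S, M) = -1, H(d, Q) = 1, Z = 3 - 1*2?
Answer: 1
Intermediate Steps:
Z = 1 (Z = 3 - 2 = 1)
(P(H(Z, (-5 + 4*(-3))/(4 + 6)), 0)²)⁴ = ((-1)²)⁴ = 1⁴ = 1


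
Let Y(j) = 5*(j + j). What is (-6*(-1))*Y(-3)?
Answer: -180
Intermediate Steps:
Y(j) = 10*j (Y(j) = 5*(2*j) = 10*j)
(-6*(-1))*Y(-3) = (-6*(-1))*(10*(-3)) = 6*(-30) = -180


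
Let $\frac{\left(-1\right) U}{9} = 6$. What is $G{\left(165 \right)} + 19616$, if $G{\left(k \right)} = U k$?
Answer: $10706$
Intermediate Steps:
$U = -54$ ($U = \left(-9\right) 6 = -54$)
$G{\left(k \right)} = - 54 k$
$G{\left(165 \right)} + 19616 = \left(-54\right) 165 + 19616 = -8910 + 19616 = 10706$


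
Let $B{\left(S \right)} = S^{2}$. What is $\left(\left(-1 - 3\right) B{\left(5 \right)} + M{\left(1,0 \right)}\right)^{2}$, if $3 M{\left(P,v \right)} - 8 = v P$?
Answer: $\frac{85264}{9} \approx 9473.8$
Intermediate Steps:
$M{\left(P,v \right)} = \frac{8}{3} + \frac{P v}{3}$ ($M{\left(P,v \right)} = \frac{8}{3} + \frac{v P}{3} = \frac{8}{3} + \frac{P v}{3}$)
$\left(\left(-1 - 3\right) B{\left(5 \right)} + M{\left(1,0 \right)}\right)^{2} = \left(\left(-1 - 3\right) 5^{2} + \left(\frac{8}{3} + \frac{1}{3} \cdot 1 \cdot 0\right)\right)^{2} = \left(\left(-1 - 3\right) 25 + \left(\frac{8}{3} + 0\right)\right)^{2} = \left(\left(-4\right) 25 + \frac{8}{3}\right)^{2} = \left(-100 + \frac{8}{3}\right)^{2} = \left(- \frac{292}{3}\right)^{2} = \frac{85264}{9}$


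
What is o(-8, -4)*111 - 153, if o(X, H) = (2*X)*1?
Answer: -1929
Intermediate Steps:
o(X, H) = 2*X
o(-8, -4)*111 - 153 = (2*(-8))*111 - 153 = -16*111 - 153 = -1776 - 153 = -1929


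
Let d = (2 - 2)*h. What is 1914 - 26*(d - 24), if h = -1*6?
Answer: 2538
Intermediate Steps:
h = -6
d = 0 (d = (2 - 2)*(-6) = 0*(-6) = 0)
1914 - 26*(d - 24) = 1914 - 26*(0 - 24) = 1914 - 26*(-24) = 1914 - 1*(-624) = 1914 + 624 = 2538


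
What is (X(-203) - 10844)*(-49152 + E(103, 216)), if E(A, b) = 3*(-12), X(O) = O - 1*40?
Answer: 545347356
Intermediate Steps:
X(O) = -40 + O (X(O) = O - 40 = -40 + O)
E(A, b) = -36
(X(-203) - 10844)*(-49152 + E(103, 216)) = ((-40 - 203) - 10844)*(-49152 - 36) = (-243 - 10844)*(-49188) = -11087*(-49188) = 545347356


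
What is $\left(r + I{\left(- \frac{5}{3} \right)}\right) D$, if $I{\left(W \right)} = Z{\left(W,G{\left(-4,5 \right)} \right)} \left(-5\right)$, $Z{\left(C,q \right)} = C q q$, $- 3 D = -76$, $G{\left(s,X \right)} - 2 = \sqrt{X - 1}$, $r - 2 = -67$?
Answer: $\frac{15580}{9} \approx 1731.1$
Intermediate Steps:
$r = -65$ ($r = 2 - 67 = -65$)
$G{\left(s,X \right)} = 2 + \sqrt{-1 + X}$ ($G{\left(s,X \right)} = 2 + \sqrt{X - 1} = 2 + \sqrt{-1 + X}$)
$D = \frac{76}{3}$ ($D = \left(- \frac{1}{3}\right) \left(-76\right) = \frac{76}{3} \approx 25.333$)
$Z{\left(C,q \right)} = C q^{2}$
$I{\left(W \right)} = - 80 W$ ($I{\left(W \right)} = W \left(2 + \sqrt{-1 + 5}\right)^{2} \left(-5\right) = W \left(2 + \sqrt{4}\right)^{2} \left(-5\right) = W \left(2 + 2\right)^{2} \left(-5\right) = W 4^{2} \left(-5\right) = W 16 \left(-5\right) = 16 W \left(-5\right) = - 80 W$)
$\left(r + I{\left(- \frac{5}{3} \right)}\right) D = \left(-65 - 80 \left(- \frac{5}{3}\right)\right) \frac{76}{3} = \left(-65 - 80 \left(\left(-5\right) \frac{1}{3}\right)\right) \frac{76}{3} = \left(-65 - - \frac{400}{3}\right) \frac{76}{3} = \left(-65 + \frac{400}{3}\right) \frac{76}{3} = \frac{205}{3} \cdot \frac{76}{3} = \frac{15580}{9}$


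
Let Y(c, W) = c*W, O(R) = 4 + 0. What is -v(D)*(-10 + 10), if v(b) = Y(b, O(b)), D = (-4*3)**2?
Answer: 0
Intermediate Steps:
D = 144 (D = (-12)**2 = 144)
O(R) = 4
Y(c, W) = W*c
v(b) = 4*b
-v(D)*(-10 + 10) = -4*144*(-10 + 10) = -576*0 = -1*0 = 0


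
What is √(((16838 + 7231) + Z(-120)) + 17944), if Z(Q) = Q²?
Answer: √56413 ≈ 237.51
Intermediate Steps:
√(((16838 + 7231) + Z(-120)) + 17944) = √(((16838 + 7231) + (-120)²) + 17944) = √((24069 + 14400) + 17944) = √(38469 + 17944) = √56413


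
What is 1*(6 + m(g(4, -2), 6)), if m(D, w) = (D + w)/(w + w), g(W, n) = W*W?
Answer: 47/6 ≈ 7.8333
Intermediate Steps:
g(W, n) = W²
m(D, w) = (D + w)/(2*w) (m(D, w) = (D + w)/((2*w)) = (D + w)*(1/(2*w)) = (D + w)/(2*w))
1*(6 + m(g(4, -2), 6)) = 1*(6 + (½)*(4² + 6)/6) = 1*(6 + (½)*(⅙)*(16 + 6)) = 1*(6 + (½)*(⅙)*22) = 1*(6 + 11/6) = 1*(47/6) = 47/6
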